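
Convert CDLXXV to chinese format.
Convert CDLXXV (Roman numeral) → 400 + 50 + 10 + 10 + 5 = 475 (decimal)
Convert 475 (decimal) → 475 = 4×100 + 7×10 + 5 → 四百七十五 (Chinese numeral)
四百七十五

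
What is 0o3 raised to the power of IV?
Convert 0o3 (octal) → 3 (decimal)
Convert IV (Roman numeral) → 4 (decimal)
Compute 3 ^ 4 = 81
81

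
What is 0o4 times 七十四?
Convert 0o4 (octal) → 4 (decimal)
Convert 七十四 (Chinese numeral) → 7×10 + 4 = 74 (decimal)
Compute 4 × 74 = 296
296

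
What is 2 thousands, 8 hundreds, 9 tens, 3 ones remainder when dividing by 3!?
Convert 2 thousands, 8 hundreds, 9 tens, 3 ones (place-value notation) → 2×1000 + 8×100 + 9×10 + 3 = 2893 (decimal)
Convert 3! (factorial) → 6 (decimal)
Compute 2893 mod 6 = 1
1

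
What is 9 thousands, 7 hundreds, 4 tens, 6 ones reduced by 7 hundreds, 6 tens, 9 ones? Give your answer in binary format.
Convert 9 thousands, 7 hundreds, 4 tens, 6 ones (place-value notation) → 9×1000 + 7×100 + 4×10 + 6 = 9746 (decimal)
Convert 7 hundreds, 6 tens, 9 ones (place-value notation) → 7×100 + 6×10 + 9 = 769 (decimal)
Compute 9746 - 769 = 8977
Convert 8977 (decimal) → 8977 = 8192 + 512 + 256 + 16 + 1 → 0b10001100010001 (binary)
0b10001100010001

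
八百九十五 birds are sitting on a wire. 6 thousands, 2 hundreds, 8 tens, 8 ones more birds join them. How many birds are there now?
Convert 八百九十五 (Chinese numeral) → 8×100 + 9×10 + 5 = 895 (decimal)
Convert 6 thousands, 2 hundreds, 8 tens, 8 ones (place-value notation) → 6×1000 + 2×100 + 8×10 + 8 = 6288 (decimal)
Compute 895 + 6288 = 7183
7183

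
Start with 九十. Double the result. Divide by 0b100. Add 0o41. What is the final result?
Convert 九十 (Chinese numeral) → 9×10 = 90 (decimal)
Start: 90
90 × 2 = 180
Convert 0b100 (binary) → 4 (decimal)
180 ÷ 4 = 45
Convert 0o41 (octal) → 4×8 + 1 = 33 (decimal)
45 + 33 = 78
78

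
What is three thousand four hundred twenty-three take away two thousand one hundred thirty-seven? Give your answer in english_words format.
Convert three thousand four hundred twenty-three (English words) → 3×1000 + 4×100 + 23 = 3423 (decimal)
Convert two thousand one hundred thirty-seven (English words) → 2×1000 + 1×100 + 37 = 2137 (decimal)
Compute 3423 - 2137 = 1286
Convert 1286 (decimal) → 1286 = 1×1000 + 2×100 + 86 → one thousand two hundred eighty-six (English words)
one thousand two hundred eighty-six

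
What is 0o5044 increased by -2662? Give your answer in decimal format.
Convert 0o5044 (octal) → 5×512 + 4×8 + 4 = 2596 (decimal)
Compute 2596 + -2662 = -66
-66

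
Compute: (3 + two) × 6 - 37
Convert two (English words) → 2 (decimal)
Expression in decimal: (3 + 2) × 6 - 37
Parentheses first: 3 + 2 = 5
Multiply: 5 × 6 = 30
Subtract: 30 - 37 = -7
-7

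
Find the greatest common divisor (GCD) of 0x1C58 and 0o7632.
Convert 0x1C58 (hexadecimal) → 1×4096 + 12×256 + 5×16 + 8 = 7256 (decimal)
Convert 0o7632 (octal) → 7×512 + 6×64 + 3×8 + 2 = 3994 (decimal)
Compute gcd(7256, 3994) = 2
2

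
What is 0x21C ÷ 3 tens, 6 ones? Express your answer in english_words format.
Convert 0x21C (hexadecimal) → 2×256 + 1×16 + 12 = 540 (decimal)
Convert 3 tens, 6 ones (place-value notation) → 3×10 + 6 = 36 (decimal)
Compute 540 ÷ 36 = 15
Convert 15 (decimal) → fifteen (English words)
fifteen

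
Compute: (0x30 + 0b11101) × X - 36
Convert 0x30 (hexadecimal) → 3×16 = 48 (decimal)
Convert 0b11101 (binary) → 16 + 8 + 4 + 1 = 29 (decimal)
Convert X (Roman numeral) → 10 (decimal)
Expression in decimal: (48 + 29) × 10 - 36
Parentheses first: 48 + 29 = 77
Multiply: 77 × 10 = 770
Subtract: 770 - 36 = 734
734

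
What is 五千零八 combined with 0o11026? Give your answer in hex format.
Convert 五千零八 (Chinese numeral) → 5×1000 + 8 = 5008 (decimal)
Convert 0o11026 (octal) → 1×4096 + 1×512 + 2×8 + 6 = 4630 (decimal)
Compute 5008 + 4630 = 9638
Convert 9638 (decimal) → 9638 = 2×4096 + 5×256 + 10×16 + 6 → 0x25A6 (hexadecimal)
0x25A6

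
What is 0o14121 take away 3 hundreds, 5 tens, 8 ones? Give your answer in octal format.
Convert 0o14121 (octal) → 1×4096 + 4×512 + 1×64 + 2×8 + 1 = 6225 (decimal)
Convert 3 hundreds, 5 tens, 8 ones (place-value notation) → 3×100 + 5×10 + 8 = 358 (decimal)
Compute 6225 - 358 = 5867
Convert 5867 (decimal) → 5867 = 1×4096 + 3×512 + 3×64 + 5×8 + 3 → 0o13353 (octal)
0o13353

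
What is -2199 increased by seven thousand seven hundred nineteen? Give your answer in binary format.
Convert seven thousand seven hundred nineteen (English words) → 7×1000 + 7×100 + 19 = 7719 (decimal)
Compute -2199 + 7719 = 5520
Convert 5520 (decimal) → 5520 = 4096 + 1024 + 256 + 128 + 16 → 0b1010110010000 (binary)
0b1010110010000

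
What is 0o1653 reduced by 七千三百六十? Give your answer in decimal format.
Convert 0o1653 (octal) → 1×512 + 6×64 + 5×8 + 3 = 939 (decimal)
Convert 七千三百六十 (Chinese numeral) → 7×1000 + 3×100 + 6×10 = 7360 (decimal)
Compute 939 - 7360 = -6421
-6421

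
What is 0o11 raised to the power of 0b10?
Convert 0o11 (octal) → 1×8 + 1 = 9 (decimal)
Convert 0b10 (binary) → 2 (decimal)
Compute 9 ^ 2 = 81
81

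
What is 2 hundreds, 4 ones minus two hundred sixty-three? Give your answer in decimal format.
Convert 2 hundreds, 4 ones (place-value notation) → 2×100 + 4 = 204 (decimal)
Convert two hundred sixty-three (English words) → 2×100 + 63 = 263 (decimal)
Compute 204 - 263 = -59
-59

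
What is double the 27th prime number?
The 27th prime number = 103
Compute 103 × 2 = 206
206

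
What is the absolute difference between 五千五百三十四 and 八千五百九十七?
Convert 五千五百三十四 (Chinese numeral) → 5×1000 + 5×100 + 3×10 + 4 = 5534 (decimal)
Convert 八千五百九十七 (Chinese numeral) → 8×1000 + 5×100 + 9×10 + 7 = 8597 (decimal)
Compute |5534 - 8597| = 3063
3063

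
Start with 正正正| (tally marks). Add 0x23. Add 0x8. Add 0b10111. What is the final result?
Convert 正正正| (tally marks) → 5 + 5 + 5 + 1 = 16 (decimal)
Start: 16
Convert 0x23 (hexadecimal) → 2×16 + 3 = 35 (decimal)
16 + 35 = 51
Convert 0x8 (hexadecimal) → 8 (decimal)
51 + 8 = 59
Convert 0b10111 (binary) → 16 + 4 + 2 + 1 = 23 (decimal)
59 + 23 = 82
82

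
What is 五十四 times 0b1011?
Convert 五十四 (Chinese numeral) → 5×10 + 4 = 54 (decimal)
Convert 0b1011 (binary) → 8 + 2 + 1 = 11 (decimal)
Compute 54 × 11 = 594
594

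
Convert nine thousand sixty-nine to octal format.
Convert nine thousand sixty-nine (English words) → 9×1000 + 69 = 9069 (decimal)
Convert 9069 (decimal) → 9069 = 2×4096 + 1×512 + 5×64 + 5×8 + 5 → 0o21555 (octal)
0o21555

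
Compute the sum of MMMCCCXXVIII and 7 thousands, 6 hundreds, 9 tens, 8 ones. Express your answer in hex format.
Convert MMMCCCXXVIII (Roman numeral) → 1000 + 1000 + 1000 + 100 + 100 + 100 + 10 + 10 + 5 + 1 + 1 + 1 = 3328 (decimal)
Convert 7 thousands, 6 hundreds, 9 tens, 8 ones (place-value notation) → 7×1000 + 6×100 + 9×10 + 8 = 7698 (decimal)
Compute 3328 + 7698 = 11026
Convert 11026 (decimal) → 11026 = 2×4096 + 11×256 + 1×16 + 2 → 0x2B12 (hexadecimal)
0x2B12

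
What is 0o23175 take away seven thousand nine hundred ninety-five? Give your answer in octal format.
Convert 0o23175 (octal) → 2×4096 + 3×512 + 1×64 + 7×8 + 5 = 9853 (decimal)
Convert seven thousand nine hundred ninety-five (English words) → 7×1000 + 9×100 + 95 = 7995 (decimal)
Compute 9853 - 7995 = 1858
Convert 1858 (decimal) → 1858 = 3×512 + 5×64 + 2 → 0o3502 (octal)
0o3502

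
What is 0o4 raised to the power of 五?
Convert 0o4 (octal) → 4 (decimal)
Convert 五 (Chinese numeral) → 5 (decimal)
Compute 4 ^ 5 = 1024
1024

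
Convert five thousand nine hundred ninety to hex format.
Convert five thousand nine hundred ninety (English words) → 5×1000 + 9×100 + 90 = 5990 (decimal)
Convert 5990 (decimal) → 5990 = 1×4096 + 7×256 + 6×16 + 6 → 0x1766 (hexadecimal)
0x1766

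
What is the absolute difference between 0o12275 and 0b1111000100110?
Convert 0o12275 (octal) → 1×4096 + 2×512 + 2×64 + 7×8 + 5 = 5309 (decimal)
Convert 0b1111000100110 (binary) → 4096 + 2048 + 1024 + 512 + 32 + 4 + 2 = 7718 (decimal)
Compute |5309 - 7718| = 2409
2409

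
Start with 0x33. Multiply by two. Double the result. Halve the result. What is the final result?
Convert 0x33 (hexadecimal) → 3×16 + 3 = 51 (decimal)
Start: 51
Convert two (English words) → 2 (decimal)
51 × 2 = 102
102 × 2 = 204
204 ÷ 2 = 102
102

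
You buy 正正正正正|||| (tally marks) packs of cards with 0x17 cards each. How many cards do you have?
Convert 0x17 (hexadecimal) → 1×16 + 7 = 23 (decimal)
Convert 正正正正正|||| (tally marks) → 5 + 5 + 5 + 5 + 5 + 4 = 29 (decimal)
Compute 23 × 29 = 667
667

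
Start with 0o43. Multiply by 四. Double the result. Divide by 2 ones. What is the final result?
Convert 0o43 (octal) → 4×8 + 3 = 35 (decimal)
Start: 35
Convert 四 (Chinese numeral) → 4 (decimal)
35 × 4 = 140
140 × 2 = 280
Convert 2 ones (place-value notation) → 2 (decimal)
280 ÷ 2 = 140
140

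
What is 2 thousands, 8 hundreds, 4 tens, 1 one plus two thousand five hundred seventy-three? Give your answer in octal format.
Convert 2 thousands, 8 hundreds, 4 tens, 1 one (place-value notation) → 2×1000 + 8×100 + 4×10 + 1 = 2841 (decimal)
Convert two thousand five hundred seventy-three (English words) → 2×1000 + 5×100 + 73 = 2573 (decimal)
Compute 2841 + 2573 = 5414
Convert 5414 (decimal) → 5414 = 1×4096 + 2×512 + 4×64 + 4×8 + 6 → 0o12446 (octal)
0o12446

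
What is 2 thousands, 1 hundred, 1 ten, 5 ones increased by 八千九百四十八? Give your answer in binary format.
Convert 2 thousands, 1 hundred, 1 ten, 5 ones (place-value notation) → 2×1000 + 1×100 + 1×10 + 5 = 2115 (decimal)
Convert 八千九百四十八 (Chinese numeral) → 8×1000 + 9×100 + 4×10 + 8 = 8948 (decimal)
Compute 2115 + 8948 = 11063
Convert 11063 (decimal) → 11063 = 8192 + 2048 + 512 + 256 + 32 + 16 + 4 + 2 + 1 → 0b10101100110111 (binary)
0b10101100110111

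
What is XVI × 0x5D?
Convert XVI (Roman numeral) → 10 + 5 + 1 = 16 (decimal)
Convert 0x5D (hexadecimal) → 5×16 + 13 = 93 (decimal)
Compute 16 × 93 = 1488
1488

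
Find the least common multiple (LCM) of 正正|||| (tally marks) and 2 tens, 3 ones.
Convert 正正|||| (tally marks) → 5 + 5 + 4 = 14 (decimal)
Convert 2 tens, 3 ones (place-value notation) → 2×10 + 3 = 23 (decimal)
Compute lcm(14, 23) = 322
322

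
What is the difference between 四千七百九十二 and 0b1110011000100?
Convert 四千七百九十二 (Chinese numeral) → 4×1000 + 7×100 + 9×10 + 2 = 4792 (decimal)
Convert 0b1110011000100 (binary) → 4096 + 2048 + 1024 + 128 + 64 + 4 = 7364 (decimal)
Difference: |4792 - 7364| = 2572
2572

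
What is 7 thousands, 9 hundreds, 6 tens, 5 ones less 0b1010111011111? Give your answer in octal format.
Convert 7 thousands, 9 hundreds, 6 tens, 5 ones (place-value notation) → 7×1000 + 9×100 + 6×10 + 5 = 7965 (decimal)
Convert 0b1010111011111 (binary) → 4096 + 1024 + 256 + 128 + 64 + 16 + 8 + 4 + 2 + 1 = 5599 (decimal)
Compute 7965 - 5599 = 2366
Convert 2366 (decimal) → 2366 = 4×512 + 4×64 + 7×8 + 6 → 0o4476 (octal)
0o4476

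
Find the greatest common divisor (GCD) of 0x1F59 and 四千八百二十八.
Convert 0x1F59 (hexadecimal) → 1×4096 + 15×256 + 5×16 + 9 = 8025 (decimal)
Convert 四千八百二十八 (Chinese numeral) → 4×1000 + 8×100 + 2×10 + 8 = 4828 (decimal)
Compute gcd(8025, 4828) = 1
1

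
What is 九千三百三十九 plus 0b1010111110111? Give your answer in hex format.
Convert 九千三百三十九 (Chinese numeral) → 9×1000 + 3×100 + 3×10 + 9 = 9339 (decimal)
Convert 0b1010111110111 (binary) → 4096 + 1024 + 256 + 128 + 64 + 32 + 16 + 4 + 2 + 1 = 5623 (decimal)
Compute 9339 + 5623 = 14962
Convert 14962 (decimal) → 14962 = 3×4096 + 10×256 + 7×16 + 2 → 0x3A72 (hexadecimal)
0x3A72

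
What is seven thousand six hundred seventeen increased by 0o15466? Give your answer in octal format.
Convert seven thousand six hundred seventeen (English words) → 7×1000 + 6×100 + 17 = 7617 (decimal)
Convert 0o15466 (octal) → 1×4096 + 5×512 + 4×64 + 6×8 + 6 = 6966 (decimal)
Compute 7617 + 6966 = 14583
Convert 14583 (decimal) → 14583 = 3×4096 + 4×512 + 3×64 + 6×8 + 7 → 0o34367 (octal)
0o34367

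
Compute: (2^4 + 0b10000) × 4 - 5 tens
Convert 2^4 (power) → 16 (decimal)
Convert 0b10000 (binary) → 16 (decimal)
Convert 5 tens (place-value notation) → 5×10 = 50 (decimal)
Expression in decimal: (16 + 16) × 4 - 50
Parentheses first: 16 + 16 = 32
Multiply: 32 × 4 = 128
Subtract: 128 - 50 = 78
78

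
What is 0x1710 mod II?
Convert 0x1710 (hexadecimal) → 1×4096 + 7×256 + 1×16 = 5904 (decimal)
Convert II (Roman numeral) → 1 + 1 = 2 (decimal)
Compute 5904 mod 2 = 0
0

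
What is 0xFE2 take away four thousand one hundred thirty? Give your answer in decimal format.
Convert 0xFE2 (hexadecimal) → 15×256 + 14×16 + 2 = 4066 (decimal)
Convert four thousand one hundred thirty (English words) → 4×1000 + 1×100 + 30 = 4130 (decimal)
Compute 4066 - 4130 = -64
-64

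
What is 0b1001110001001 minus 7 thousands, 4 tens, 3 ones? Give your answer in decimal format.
Convert 0b1001110001001 (binary) → 4096 + 512 + 256 + 128 + 8 + 1 = 5001 (decimal)
Convert 7 thousands, 4 tens, 3 ones (place-value notation) → 7×1000 + 4×10 + 3 = 7043 (decimal)
Compute 5001 - 7043 = -2042
-2042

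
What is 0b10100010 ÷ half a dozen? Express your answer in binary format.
Convert 0b10100010 (binary) → 128 + 32 + 2 = 162 (decimal)
Convert half a dozen (colloquial) → 6 (decimal)
Compute 162 ÷ 6 = 27
Convert 27 (decimal) → 27 = 16 + 8 + 2 + 1 → 0b11011 (binary)
0b11011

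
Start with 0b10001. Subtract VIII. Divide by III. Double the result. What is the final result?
Convert 0b10001 (binary) → 16 + 1 = 17 (decimal)
Start: 17
Convert VIII (Roman numeral) → 5 + 1 + 1 + 1 = 8 (decimal)
17 - 8 = 9
Convert III (Roman numeral) → 1 + 1 + 1 = 3 (decimal)
9 ÷ 3 = 3
3 × 2 = 6
6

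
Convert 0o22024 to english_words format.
Convert 0o22024 (octal) → 2×4096 + 2×512 + 2×8 + 4 = 9236 (decimal)
Convert 9236 (decimal) → 9236 = 9×1000 + 2×100 + 36 → nine thousand two hundred thirty-six (English words)
nine thousand two hundred thirty-six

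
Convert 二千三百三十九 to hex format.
Convert 二千三百三十九 (Chinese numeral) → 2×1000 + 3×100 + 3×10 + 9 = 2339 (decimal)
Convert 2339 (decimal) → 2339 = 9×256 + 2×16 + 3 → 0x923 (hexadecimal)
0x923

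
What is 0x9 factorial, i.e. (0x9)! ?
Convert 0x9 (hexadecimal) → 9 (decimal)
Compute 9! = 362880
362880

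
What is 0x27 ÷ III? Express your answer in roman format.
Convert 0x27 (hexadecimal) → 2×16 + 7 = 39 (decimal)
Convert III (Roman numeral) → 1 + 1 + 1 = 3 (decimal)
Compute 39 ÷ 3 = 13
Convert 13 (decimal) → 13 = 10 + 1 + 1 + 1 → XIII (Roman numeral)
XIII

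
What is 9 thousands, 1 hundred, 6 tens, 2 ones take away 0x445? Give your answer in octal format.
Convert 9 thousands, 1 hundred, 6 tens, 2 ones (place-value notation) → 9×1000 + 1×100 + 6×10 + 2 = 9162 (decimal)
Convert 0x445 (hexadecimal) → 4×256 + 4×16 + 5 = 1093 (decimal)
Compute 9162 - 1093 = 8069
Convert 8069 (decimal) → 8069 = 1×4096 + 7×512 + 6×64 + 5 → 0o17605 (octal)
0o17605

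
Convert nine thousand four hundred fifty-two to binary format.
Convert nine thousand four hundred fifty-two (English words) → 9×1000 + 4×100 + 52 = 9452 (decimal)
Convert 9452 (decimal) → 9452 = 8192 + 1024 + 128 + 64 + 32 + 8 + 4 → 0b10010011101100 (binary)
0b10010011101100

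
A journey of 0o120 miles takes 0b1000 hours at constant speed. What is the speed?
Convert 0o120 (octal) → 1×64 + 2×8 = 80 (decimal)
Convert 0b1000 (binary) → 8 (decimal)
Compute 80 ÷ 8 = 10
10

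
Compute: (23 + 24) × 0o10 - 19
Convert 0o10 (octal) → 1×8 = 8 (decimal)
Expression in decimal: (23 + 24) × 8 - 19
Parentheses first: 23 + 24 = 47
Multiply: 47 × 8 = 376
Subtract: 376 - 19 = 357
357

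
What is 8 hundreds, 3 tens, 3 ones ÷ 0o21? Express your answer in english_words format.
Convert 8 hundreds, 3 tens, 3 ones (place-value notation) → 8×100 + 3×10 + 3 = 833 (decimal)
Convert 0o21 (octal) → 2×8 + 1 = 17 (decimal)
Compute 833 ÷ 17 = 49
Convert 49 (decimal) → forty-nine (English words)
forty-nine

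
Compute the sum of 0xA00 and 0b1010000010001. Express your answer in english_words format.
Convert 0xA00 (hexadecimal) → 10×256 = 2560 (decimal)
Convert 0b1010000010001 (binary) → 4096 + 1024 + 16 + 1 = 5137 (decimal)
Compute 2560 + 5137 = 7697
Convert 7697 (decimal) → 7697 = 7×1000 + 6×100 + 97 → seven thousand six hundred ninety-seven (English words)
seven thousand six hundred ninety-seven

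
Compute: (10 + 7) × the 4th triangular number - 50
Convert the 4th triangular number (triangular index) → 4×5/2 = 10 (decimal)
Expression in decimal: (10 + 7) × 10 - 50
Parentheses first: 10 + 7 = 17
Multiply: 17 × 10 = 170
Subtract: 170 - 50 = 120
120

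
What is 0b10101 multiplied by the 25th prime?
Convert 0b10101 (binary) → 16 + 4 + 1 = 21 (decimal)
Convert the 25th prime (prime index) → 97 (decimal)
Compute 21 × 97 = 2037
2037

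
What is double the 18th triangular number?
The 18th triangular number = 18×19/2 = 171
Compute 171 × 2 = 342
342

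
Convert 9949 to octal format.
Convert 9949 (decimal) → 9949 = 2×4096 + 3×512 + 3×64 + 3×8 + 5 → 0o23335 (octal)
0o23335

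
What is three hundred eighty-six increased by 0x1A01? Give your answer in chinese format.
Convert three hundred eighty-six (English words) → 3×100 + 86 = 386 (decimal)
Convert 0x1A01 (hexadecimal) → 1×4096 + 10×256 + 1 = 6657 (decimal)
Compute 386 + 6657 = 7043
Convert 7043 (decimal) → 7043 = 7×1000 + 4×10 + 3 → 七千零四十三 (Chinese numeral)
七千零四十三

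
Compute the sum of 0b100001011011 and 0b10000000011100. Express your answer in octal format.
Convert 0b100001011011 (binary) → 2048 + 64 + 16 + 8 + 2 + 1 = 2139 (decimal)
Convert 0b10000000011100 (binary) → 8192 + 16 + 8 + 4 = 8220 (decimal)
Compute 2139 + 8220 = 10359
Convert 10359 (decimal) → 10359 = 2×4096 + 4×512 + 1×64 + 6×8 + 7 → 0o24167 (octal)
0o24167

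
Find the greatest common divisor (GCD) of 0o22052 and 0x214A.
Convert 0o22052 (octal) → 2×4096 + 2×512 + 5×8 + 2 = 9258 (decimal)
Convert 0x214A (hexadecimal) → 2×4096 + 1×256 + 4×16 + 10 = 8522 (decimal)
Compute gcd(9258, 8522) = 2
2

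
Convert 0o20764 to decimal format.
Convert 0o20764 (octal) → 2×4096 + 7×64 + 6×8 + 4 = 8692 (decimal)
8692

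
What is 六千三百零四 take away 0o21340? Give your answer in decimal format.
Convert 六千三百零四 (Chinese numeral) → 6×1000 + 3×100 + 4 = 6304 (decimal)
Convert 0o21340 (octal) → 2×4096 + 1×512 + 3×64 + 4×8 = 8928 (decimal)
Compute 6304 - 8928 = -2624
-2624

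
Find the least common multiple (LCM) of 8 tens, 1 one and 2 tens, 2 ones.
Convert 8 tens, 1 one (place-value notation) → 8×10 + 1 = 81 (decimal)
Convert 2 tens, 2 ones (place-value notation) → 2×10 + 2 = 22 (decimal)
Compute lcm(81, 22) = 1782
1782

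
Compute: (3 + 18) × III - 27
Convert III (Roman numeral) → 1 + 1 + 1 = 3 (decimal)
Expression in decimal: (3 + 18) × 3 - 27
Parentheses first: 3 + 18 = 21
Multiply: 21 × 3 = 63
Subtract: 63 - 27 = 36
36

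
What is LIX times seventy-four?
Convert LIX (Roman numeral) → 50 + 9 = 59 (decimal)
Convert seventy-four (English words) → 74 (decimal)
Compute 59 × 74 = 4366
4366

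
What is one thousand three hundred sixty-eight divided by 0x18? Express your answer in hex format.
Convert one thousand three hundred sixty-eight (English words) → 1×1000 + 3×100 + 68 = 1368 (decimal)
Convert 0x18 (hexadecimal) → 1×16 + 8 = 24 (decimal)
Compute 1368 ÷ 24 = 57
Convert 57 (decimal) → 57 = 3×16 + 9 → 0x39 (hexadecimal)
0x39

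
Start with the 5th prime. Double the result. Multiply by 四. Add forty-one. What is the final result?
Convert the 5th prime (prime index) → 11 (decimal)
Start: 11
11 × 2 = 22
Convert 四 (Chinese numeral) → 4 (decimal)
22 × 4 = 88
Convert forty-one (English words) → 41 (decimal)
88 + 41 = 129
129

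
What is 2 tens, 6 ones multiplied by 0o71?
Convert 2 tens, 6 ones (place-value notation) → 2×10 + 6 = 26 (decimal)
Convert 0o71 (octal) → 7×8 + 1 = 57 (decimal)
Compute 26 × 57 = 1482
1482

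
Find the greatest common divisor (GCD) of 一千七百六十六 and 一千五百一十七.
Convert 一千七百六十六 (Chinese numeral) → 1×1000 + 7×100 + 6×10 + 6 = 1766 (decimal)
Convert 一千五百一十七 (Chinese numeral) → 1×1000 + 5×100 + 1×10 + 7 = 1517 (decimal)
Compute gcd(1766, 1517) = 1
1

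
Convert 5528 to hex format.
Convert 5528 (decimal) → 5528 = 1×4096 + 5×256 + 9×16 + 8 → 0x1598 (hexadecimal)
0x1598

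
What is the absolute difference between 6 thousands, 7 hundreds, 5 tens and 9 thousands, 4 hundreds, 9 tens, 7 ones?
Convert 6 thousands, 7 hundreds, 5 tens (place-value notation) → 6×1000 + 7×100 + 5×10 = 6750 (decimal)
Convert 9 thousands, 4 hundreds, 9 tens, 7 ones (place-value notation) → 9×1000 + 4×100 + 9×10 + 7 = 9497 (decimal)
Compute |6750 - 9497| = 2747
2747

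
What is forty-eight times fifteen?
Convert forty-eight (English words) → 48 (decimal)
Convert fifteen (English words) → 15 (decimal)
Compute 48 × 15 = 720
720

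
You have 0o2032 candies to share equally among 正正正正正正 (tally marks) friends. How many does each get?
Convert 0o2032 (octal) → 2×512 + 3×8 + 2 = 1050 (decimal)
Convert 正正正正正正 (tally marks) → 5 + 5 + 5 + 5 + 5 + 5 = 30 (decimal)
Compute 1050 ÷ 30 = 35
35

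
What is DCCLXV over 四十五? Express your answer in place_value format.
Convert DCCLXV (Roman numeral) → 500 + 100 + 100 + 50 + 10 + 5 = 765 (decimal)
Convert 四十五 (Chinese numeral) → 4×10 + 5 = 45 (decimal)
Compute 765 ÷ 45 = 17
Convert 17 (decimal) → 17 = 1×10 + 7 → 1 ten, 7 ones (place-value notation)
1 ten, 7 ones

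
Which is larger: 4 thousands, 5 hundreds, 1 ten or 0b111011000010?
Convert 4 thousands, 5 hundreds, 1 ten (place-value notation) → 4×1000 + 5×100 + 1×10 = 4510 (decimal)
Convert 0b111011000010 (binary) → 2048 + 1024 + 512 + 128 + 64 + 2 = 3778 (decimal)
Compare 4510 vs 3778: larger = 4510
4510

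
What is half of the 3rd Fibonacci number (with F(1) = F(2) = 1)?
The 3rd Fibonacci number (with F(1) = F(2) = 1): 1, 1, 2 → 2
Compute 2 ÷ 2 = 1
1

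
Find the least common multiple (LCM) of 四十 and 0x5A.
Convert 四十 (Chinese numeral) → 4×10 = 40 (decimal)
Convert 0x5A (hexadecimal) → 5×16 + 10 = 90 (decimal)
Compute lcm(40, 90) = 360
360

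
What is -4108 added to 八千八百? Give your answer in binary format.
Convert 八千八百 (Chinese numeral) → 8×1000 + 8×100 = 8800 (decimal)
Compute -4108 + 8800 = 4692
Convert 4692 (decimal) → 4692 = 4096 + 512 + 64 + 16 + 4 → 0b1001001010100 (binary)
0b1001001010100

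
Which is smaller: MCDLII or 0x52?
Convert MCDLII (Roman numeral) → 1000 + 400 + 50 + 1 + 1 = 1452 (decimal)
Convert 0x52 (hexadecimal) → 5×16 + 2 = 82 (decimal)
Compare 1452 vs 82: smaller = 82
82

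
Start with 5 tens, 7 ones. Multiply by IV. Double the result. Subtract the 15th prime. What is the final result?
Convert 5 tens, 7 ones (place-value notation) → 5×10 + 7 = 57 (decimal)
Start: 57
Convert IV (Roman numeral) → 4 (decimal)
57 × 4 = 228
228 × 2 = 456
Convert the 15th prime (prime index) → 47 (decimal)
456 - 47 = 409
409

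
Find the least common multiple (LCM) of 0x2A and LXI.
Convert 0x2A (hexadecimal) → 2×16 + 10 = 42 (decimal)
Convert LXI (Roman numeral) → 50 + 10 + 1 = 61 (decimal)
Compute lcm(42, 61) = 2562
2562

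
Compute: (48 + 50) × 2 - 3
Parentheses first: 48 + 50 = 98
Multiply: 98 × 2 = 196
Subtract: 196 - 3 = 193
193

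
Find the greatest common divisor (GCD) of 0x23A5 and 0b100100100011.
Convert 0x23A5 (hexadecimal) → 2×4096 + 3×256 + 10×16 + 5 = 9125 (decimal)
Convert 0b100100100011 (binary) → 2048 + 256 + 32 + 2 + 1 = 2339 (decimal)
Compute gcd(9125, 2339) = 1
1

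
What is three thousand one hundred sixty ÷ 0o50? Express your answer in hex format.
Convert three thousand one hundred sixty (English words) → 3×1000 + 1×100 + 60 = 3160 (decimal)
Convert 0o50 (octal) → 5×8 = 40 (decimal)
Compute 3160 ÷ 40 = 79
Convert 79 (decimal) → 79 = 4×16 + 15 → 0x4F (hexadecimal)
0x4F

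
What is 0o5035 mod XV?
Convert 0o5035 (octal) → 5×512 + 3×8 + 5 = 2589 (decimal)
Convert XV (Roman numeral) → 10 + 5 = 15 (decimal)
Compute 2589 mod 15 = 9
9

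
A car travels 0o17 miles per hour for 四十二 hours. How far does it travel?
Convert 0o17 (octal) → 1×8 + 7 = 15 (decimal)
Convert 四十二 (Chinese numeral) → 4×10 + 2 = 42 (decimal)
Compute 15 × 42 = 630
630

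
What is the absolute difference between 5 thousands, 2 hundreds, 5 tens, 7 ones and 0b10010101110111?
Convert 5 thousands, 2 hundreds, 5 tens, 7 ones (place-value notation) → 5×1000 + 2×100 + 5×10 + 7 = 5257 (decimal)
Convert 0b10010101110111 (binary) → 8192 + 1024 + 256 + 64 + 32 + 16 + 4 + 2 + 1 = 9591 (decimal)
Compute |5257 - 9591| = 4334
4334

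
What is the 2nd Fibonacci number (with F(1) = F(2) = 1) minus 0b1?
The 2nd Fibonacci number (with F(1) = F(2) = 1) = 1
Convert 0b1 (binary) → 1 (decimal)
Compute 1 - 1 = 0
0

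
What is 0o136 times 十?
Convert 0o136 (octal) → 1×64 + 3×8 + 6 = 94 (decimal)
Convert 十 (Chinese numeral) → 1×10 = 10 (decimal)
Compute 94 × 10 = 940
940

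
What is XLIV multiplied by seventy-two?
Convert XLIV (Roman numeral) → 40 + 4 = 44 (decimal)
Convert seventy-two (English words) → 72 (decimal)
Compute 44 × 72 = 3168
3168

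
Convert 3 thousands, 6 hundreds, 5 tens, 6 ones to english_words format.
Convert 3 thousands, 6 hundreds, 5 tens, 6 ones (place-value notation) → 3×1000 + 6×100 + 5×10 + 6 = 3656 (decimal)
Convert 3656 (decimal) → 3656 = 3×1000 + 6×100 + 56 → three thousand six hundred fifty-six (English words)
three thousand six hundred fifty-six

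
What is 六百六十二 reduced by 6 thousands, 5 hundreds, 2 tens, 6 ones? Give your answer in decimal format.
Convert 六百六十二 (Chinese numeral) → 6×100 + 6×10 + 2 = 662 (decimal)
Convert 6 thousands, 5 hundreds, 2 tens, 6 ones (place-value notation) → 6×1000 + 5×100 + 2×10 + 6 = 6526 (decimal)
Compute 662 - 6526 = -5864
-5864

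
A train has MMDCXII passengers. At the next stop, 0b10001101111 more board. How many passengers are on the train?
Convert MMDCXII (Roman numeral) → 1000 + 1000 + 500 + 100 + 10 + 1 + 1 = 2612 (decimal)
Convert 0b10001101111 (binary) → 1024 + 64 + 32 + 8 + 4 + 2 + 1 = 1135 (decimal)
Compute 2612 + 1135 = 3747
3747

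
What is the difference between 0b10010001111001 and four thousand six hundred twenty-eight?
Convert 0b10010001111001 (binary) → 8192 + 1024 + 64 + 32 + 16 + 8 + 1 = 9337 (decimal)
Convert four thousand six hundred twenty-eight (English words) → 4×1000 + 6×100 + 28 = 4628 (decimal)
Difference: |9337 - 4628| = 4709
4709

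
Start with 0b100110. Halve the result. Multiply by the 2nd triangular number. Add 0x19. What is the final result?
Convert 0b100110 (binary) → 32 + 4 + 2 = 38 (decimal)
Start: 38
38 ÷ 2 = 19
Convert the 2nd triangular number (triangular index) → 2×3/2 = 3 (decimal)
19 × 3 = 57
Convert 0x19 (hexadecimal) → 1×16 + 9 = 25 (decimal)
57 + 25 = 82
82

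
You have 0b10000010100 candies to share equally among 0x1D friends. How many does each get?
Convert 0b10000010100 (binary) → 1024 + 16 + 4 = 1044 (decimal)
Convert 0x1D (hexadecimal) → 1×16 + 13 = 29 (decimal)
Compute 1044 ÷ 29 = 36
36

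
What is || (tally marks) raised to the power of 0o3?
Convert || (tally marks) → 2 (decimal)
Convert 0o3 (octal) → 3 (decimal)
Compute 2 ^ 3 = 8
8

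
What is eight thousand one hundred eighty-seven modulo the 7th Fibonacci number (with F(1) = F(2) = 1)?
Convert eight thousand one hundred eighty-seven (English words) → 8×1000 + 1×100 + 87 = 8187 (decimal)
Convert the 7th Fibonacci number (with F(1) = F(2) = 1) (Fibonacci index) → 1, 1, 2, 3, 5, 8, 13 → 13 (decimal)
Compute 8187 mod 13 = 10
10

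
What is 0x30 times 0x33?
Convert 0x30 (hexadecimal) → 3×16 = 48 (decimal)
Convert 0x33 (hexadecimal) → 3×16 + 3 = 51 (decimal)
Compute 48 × 51 = 2448
2448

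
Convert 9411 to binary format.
Convert 9411 (decimal) → 9411 = 8192 + 1024 + 128 + 64 + 2 + 1 → 0b10010011000011 (binary)
0b10010011000011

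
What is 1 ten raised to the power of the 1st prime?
Convert 1 ten (place-value notation) → 1×10 = 10 (decimal)
Convert the 1st prime (prime index) → 2 (decimal)
Compute 10 ^ 2 = 100
100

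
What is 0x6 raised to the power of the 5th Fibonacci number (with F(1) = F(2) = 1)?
Convert 0x6 (hexadecimal) → 6 (decimal)
Convert the 5th Fibonacci number (with F(1) = F(2) = 1) (Fibonacci index) → 1, 1, 2, 3, 5 → 5 (decimal)
Compute 6 ^ 5 = 7776
7776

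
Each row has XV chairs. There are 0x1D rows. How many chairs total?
Convert XV (Roman numeral) → 10 + 5 = 15 (decimal)
Convert 0x1D (hexadecimal) → 1×16 + 13 = 29 (decimal)
Compute 15 × 29 = 435
435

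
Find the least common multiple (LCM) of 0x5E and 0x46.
Convert 0x5E (hexadecimal) → 5×16 + 14 = 94 (decimal)
Convert 0x46 (hexadecimal) → 4×16 + 6 = 70 (decimal)
Compute lcm(94, 70) = 3290
3290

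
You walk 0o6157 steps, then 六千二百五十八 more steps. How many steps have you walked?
Convert 0o6157 (octal) → 6×512 + 1×64 + 5×8 + 7 = 3183 (decimal)
Convert 六千二百五十八 (Chinese numeral) → 6×1000 + 2×100 + 5×10 + 8 = 6258 (decimal)
Compute 3183 + 6258 = 9441
9441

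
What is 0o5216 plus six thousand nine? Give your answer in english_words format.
Convert 0o5216 (octal) → 5×512 + 2×64 + 1×8 + 6 = 2702 (decimal)
Convert six thousand nine (English words) → 6×1000 + 9 = 6009 (decimal)
Compute 2702 + 6009 = 8711
Convert 8711 (decimal) → 8711 = 8×1000 + 7×100 + 11 → eight thousand seven hundred eleven (English words)
eight thousand seven hundred eleven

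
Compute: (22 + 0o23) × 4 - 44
Convert 0o23 (octal) → 2×8 + 3 = 19 (decimal)
Expression in decimal: (22 + 19) × 4 - 44
Parentheses first: 22 + 19 = 41
Multiply: 41 × 4 = 164
Subtract: 164 - 44 = 120
120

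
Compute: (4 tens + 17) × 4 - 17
Convert 4 tens (place-value notation) → 4×10 = 40 (decimal)
Expression in decimal: (40 + 17) × 4 - 17
Parentheses first: 40 + 17 = 57
Multiply: 57 × 4 = 228
Subtract: 228 - 17 = 211
211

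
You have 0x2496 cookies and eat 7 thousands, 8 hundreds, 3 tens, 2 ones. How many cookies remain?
Convert 0x2496 (hexadecimal) → 2×4096 + 4×256 + 9×16 + 6 = 9366 (decimal)
Convert 7 thousands, 8 hundreds, 3 tens, 2 ones (place-value notation) → 7×1000 + 8×100 + 3×10 + 2 = 7832 (decimal)
Compute 9366 - 7832 = 1534
1534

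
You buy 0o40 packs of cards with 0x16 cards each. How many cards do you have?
Convert 0x16 (hexadecimal) → 1×16 + 6 = 22 (decimal)
Convert 0o40 (octal) → 4×8 = 32 (decimal)
Compute 22 × 32 = 704
704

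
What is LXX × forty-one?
Convert LXX (Roman numeral) → 50 + 10 + 10 = 70 (decimal)
Convert forty-one (English words) → 41 (decimal)
Compute 70 × 41 = 2870
2870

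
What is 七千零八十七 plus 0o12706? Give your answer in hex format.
Convert 七千零八十七 (Chinese numeral) → 7×1000 + 8×10 + 7 = 7087 (decimal)
Convert 0o12706 (octal) → 1×4096 + 2×512 + 7×64 + 6 = 5574 (decimal)
Compute 7087 + 5574 = 12661
Convert 12661 (decimal) → 12661 = 3×4096 + 1×256 + 7×16 + 5 → 0x3175 (hexadecimal)
0x3175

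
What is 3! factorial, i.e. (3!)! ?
Convert 3! (factorial) → 6 (decimal)
Compute 6! = 720
720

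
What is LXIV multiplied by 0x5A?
Convert LXIV (Roman numeral) → 50 + 10 + 4 = 64 (decimal)
Convert 0x5A (hexadecimal) → 5×16 + 10 = 90 (decimal)
Compute 64 × 90 = 5760
5760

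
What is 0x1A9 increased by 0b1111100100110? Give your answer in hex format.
Convert 0x1A9 (hexadecimal) → 1×256 + 10×16 + 9 = 425 (decimal)
Convert 0b1111100100110 (binary) → 4096 + 2048 + 1024 + 512 + 256 + 32 + 4 + 2 = 7974 (decimal)
Compute 425 + 7974 = 8399
Convert 8399 (decimal) → 8399 = 2×4096 + 12×16 + 15 → 0x20CF (hexadecimal)
0x20CF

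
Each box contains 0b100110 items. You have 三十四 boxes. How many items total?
Convert 0b100110 (binary) → 32 + 4 + 2 = 38 (decimal)
Convert 三十四 (Chinese numeral) → 3×10 + 4 = 34 (decimal)
Compute 38 × 34 = 1292
1292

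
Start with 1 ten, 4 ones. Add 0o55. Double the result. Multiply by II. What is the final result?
Convert 1 ten, 4 ones (place-value notation) → 1×10 + 4 = 14 (decimal)
Start: 14
Convert 0o55 (octal) → 5×8 + 5 = 45 (decimal)
14 + 45 = 59
59 × 2 = 118
Convert II (Roman numeral) → 1 + 1 = 2 (decimal)
118 × 2 = 236
236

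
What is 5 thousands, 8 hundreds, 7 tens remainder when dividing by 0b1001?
Convert 5 thousands, 8 hundreds, 7 tens (place-value notation) → 5×1000 + 8×100 + 7×10 = 5870 (decimal)
Convert 0b1001 (binary) → 8 + 1 = 9 (decimal)
Compute 5870 mod 9 = 2
2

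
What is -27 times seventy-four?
Convert seventy-four (English words) → 74 (decimal)
Compute -27 × 74 = -1998
-1998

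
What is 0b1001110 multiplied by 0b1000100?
Convert 0b1001110 (binary) → 64 + 8 + 4 + 2 = 78 (decimal)
Convert 0b1000100 (binary) → 64 + 4 = 68 (decimal)
Compute 78 × 68 = 5304
5304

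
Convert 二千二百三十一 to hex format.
Convert 二千二百三十一 (Chinese numeral) → 2×1000 + 2×100 + 3×10 + 1 = 2231 (decimal)
Convert 2231 (decimal) → 2231 = 8×256 + 11×16 + 7 → 0x8B7 (hexadecimal)
0x8B7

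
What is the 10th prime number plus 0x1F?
The 10th prime number = 29
Convert 0x1F (hexadecimal) → 1×16 + 15 = 31 (decimal)
Compute 29 + 31 = 60
60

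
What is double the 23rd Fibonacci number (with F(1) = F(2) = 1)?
The 23rd Fibonacci number (with F(1) = F(2) = 1) = 28657
Compute 28657 × 2 = 57314
57314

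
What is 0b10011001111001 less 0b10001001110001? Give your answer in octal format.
Convert 0b10011001111001 (binary) → 8192 + 1024 + 512 + 64 + 32 + 16 + 8 + 1 = 9849 (decimal)
Convert 0b10001001110001 (binary) → 8192 + 512 + 64 + 32 + 16 + 1 = 8817 (decimal)
Compute 9849 - 8817 = 1032
Convert 1032 (decimal) → 1032 = 2×512 + 1×8 → 0o2010 (octal)
0o2010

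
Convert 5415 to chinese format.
Convert 5415 (decimal) → 5415 = 5×1000 + 4×100 + 1×10 + 5 → 五千四百一十五 (Chinese numeral)
五千四百一十五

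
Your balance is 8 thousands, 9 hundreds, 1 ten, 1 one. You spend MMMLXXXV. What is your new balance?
Convert 8 thousands, 9 hundreds, 1 ten, 1 one (place-value notation) → 8×1000 + 9×100 + 1×10 + 1 = 8911 (decimal)
Convert MMMLXXXV (Roman numeral) → 1000 + 1000 + 1000 + 50 + 10 + 10 + 10 + 5 = 3085 (decimal)
Compute 8911 - 3085 = 5826
5826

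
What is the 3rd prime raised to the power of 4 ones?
Convert the 3rd prime (prime index) → 5 (decimal)
Convert 4 ones (place-value notation) → 4 (decimal)
Compute 5 ^ 4 = 625
625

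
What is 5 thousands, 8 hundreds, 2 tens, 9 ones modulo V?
Convert 5 thousands, 8 hundreds, 2 tens, 9 ones (place-value notation) → 5×1000 + 8×100 + 2×10 + 9 = 5829 (decimal)
Convert V (Roman numeral) → 5 (decimal)
Compute 5829 mod 5 = 4
4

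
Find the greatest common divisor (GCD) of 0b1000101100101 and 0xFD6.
Convert 0b1000101100101 (binary) → 4096 + 256 + 64 + 32 + 4 + 1 = 4453 (decimal)
Convert 0xFD6 (hexadecimal) → 15×256 + 13×16 + 6 = 4054 (decimal)
Compute gcd(4453, 4054) = 1
1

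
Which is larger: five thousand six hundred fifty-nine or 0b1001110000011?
Convert five thousand six hundred fifty-nine (English words) → 5×1000 + 6×100 + 59 = 5659 (decimal)
Convert 0b1001110000011 (binary) → 4096 + 512 + 256 + 128 + 2 + 1 = 4995 (decimal)
Compare 5659 vs 4995: larger = 5659
5659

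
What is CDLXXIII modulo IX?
Convert CDLXXIII (Roman numeral) → 400 + 50 + 10 + 10 + 1 + 1 + 1 = 473 (decimal)
Convert IX (Roman numeral) → 9 (decimal)
Compute 473 mod 9 = 5
5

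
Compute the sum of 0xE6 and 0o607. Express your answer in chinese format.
Convert 0xE6 (hexadecimal) → 14×16 + 6 = 230 (decimal)
Convert 0o607 (octal) → 6×64 + 7 = 391 (decimal)
Compute 230 + 391 = 621
Convert 621 (decimal) → 621 = 6×100 + 2×10 + 1 → 六百二十一 (Chinese numeral)
六百二十一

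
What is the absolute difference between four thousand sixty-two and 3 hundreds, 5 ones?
Convert four thousand sixty-two (English words) → 4×1000 + 62 = 4062 (decimal)
Convert 3 hundreds, 5 ones (place-value notation) → 3×100 + 5 = 305 (decimal)
Compute |4062 - 305| = 3757
3757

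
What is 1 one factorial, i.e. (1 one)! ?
Convert 1 one (place-value notation) → 1 (decimal)
Compute 1! = 1
1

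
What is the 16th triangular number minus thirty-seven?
The 16th triangular number = 16×17/2 = 136
Convert thirty-seven (English words) → 37 (decimal)
Compute 136 - 37 = 99
99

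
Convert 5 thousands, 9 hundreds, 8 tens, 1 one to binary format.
Convert 5 thousands, 9 hundreds, 8 tens, 1 one (place-value notation) → 5×1000 + 9×100 + 8×10 + 1 = 5981 (decimal)
Convert 5981 (decimal) → 5981 = 4096 + 1024 + 512 + 256 + 64 + 16 + 8 + 4 + 1 → 0b1011101011101 (binary)
0b1011101011101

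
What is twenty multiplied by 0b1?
Convert twenty (English words) → 20 (decimal)
Convert 0b1 (binary) → 1 (decimal)
Compute 20 × 1 = 20
20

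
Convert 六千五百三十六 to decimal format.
Convert 六千五百三十六 (Chinese numeral) → 6×1000 + 5×100 + 3×10 + 6 = 6536 (decimal)
6536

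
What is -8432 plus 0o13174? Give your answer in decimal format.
Convert 0o13174 (octal) → 1×4096 + 3×512 + 1×64 + 7×8 + 4 = 5756 (decimal)
Compute -8432 + 5756 = -2676
-2676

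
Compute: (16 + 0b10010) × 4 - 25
Convert 0b10010 (binary) → 16 + 2 = 18 (decimal)
Expression in decimal: (16 + 18) × 4 - 25
Parentheses first: 16 + 18 = 34
Multiply: 34 × 4 = 136
Subtract: 136 - 25 = 111
111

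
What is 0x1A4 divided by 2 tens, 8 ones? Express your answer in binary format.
Convert 0x1A4 (hexadecimal) → 1×256 + 10×16 + 4 = 420 (decimal)
Convert 2 tens, 8 ones (place-value notation) → 2×10 + 8 = 28 (decimal)
Compute 420 ÷ 28 = 15
Convert 15 (decimal) → 15 = 8 + 4 + 2 + 1 → 0b1111 (binary)
0b1111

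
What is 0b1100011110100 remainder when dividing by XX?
Convert 0b1100011110100 (binary) → 4096 + 2048 + 128 + 64 + 32 + 16 + 4 = 6388 (decimal)
Convert XX (Roman numeral) → 10 + 10 = 20 (decimal)
Compute 6388 mod 20 = 8
8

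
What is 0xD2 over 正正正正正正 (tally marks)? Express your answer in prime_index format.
Convert 0xD2 (hexadecimal) → 13×16 + 2 = 210 (decimal)
Convert 正正正正正正 (tally marks) → 5 + 5 + 5 + 5 + 5 + 5 = 30 (decimal)
Compute 210 ÷ 30 = 7
Convert 7 (decimal) → the 4th prime (prime index)
the 4th prime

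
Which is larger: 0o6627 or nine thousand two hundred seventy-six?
Convert 0o6627 (octal) → 6×512 + 6×64 + 2×8 + 7 = 3479 (decimal)
Convert nine thousand two hundred seventy-six (English words) → 9×1000 + 2×100 + 76 = 9276 (decimal)
Compare 3479 vs 9276: larger = 9276
9276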